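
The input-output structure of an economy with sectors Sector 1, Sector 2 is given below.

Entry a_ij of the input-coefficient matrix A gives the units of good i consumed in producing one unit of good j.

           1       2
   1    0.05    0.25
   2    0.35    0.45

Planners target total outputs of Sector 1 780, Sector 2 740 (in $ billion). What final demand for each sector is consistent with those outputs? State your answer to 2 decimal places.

I − A =
  [   0.95    -0.25]
  [  -0.35     0.55]
d = (I − A) x:
  d_1 = (+0.95)·780 + (-0.25)·740 = 556.00
  d_2 = (-0.35)·780 + (+0.55)·740 = 134.00

d_1 = 556.00, d_2 = 134.00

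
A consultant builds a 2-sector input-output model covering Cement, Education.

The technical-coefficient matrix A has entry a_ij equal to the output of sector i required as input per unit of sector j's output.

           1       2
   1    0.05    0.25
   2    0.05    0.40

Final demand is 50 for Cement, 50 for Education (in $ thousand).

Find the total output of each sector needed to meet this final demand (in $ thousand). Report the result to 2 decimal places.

x_1 = 76.23, x_2 = 89.69

I − A =
  [   0.95    -0.25]
  [  -0.05     0.60]
det(I−A) = (0.95)(0.60) − (-0.25)(-0.05) = 0.5575
adj(I−A) = [[0.60, 0.25], [0.05, 0.95]]
(I − A)⁻¹ = adj(I−A) / det(I−A) ≈
  [   1.0762     0.4484]
  [   0.0897     1.7040]
x = (I − A)⁻¹ d = adj(I−A)·d / det(I−A), with det(I−A) = 0.5575:
  x_1 = (0.60·50 + 0.25·50) / 0.5575 = 42.50 / 0.5575 ≈ 76.23
  x_2 = (0.05·50 + 0.95·50) / 0.5575 = 50.00 / 0.5575 ≈ 89.69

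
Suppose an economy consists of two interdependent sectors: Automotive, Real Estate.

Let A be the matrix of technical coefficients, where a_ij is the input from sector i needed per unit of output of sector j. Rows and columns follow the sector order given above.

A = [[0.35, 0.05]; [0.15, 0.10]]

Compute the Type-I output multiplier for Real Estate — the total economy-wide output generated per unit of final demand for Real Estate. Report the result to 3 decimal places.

I − A =
  [   0.65    -0.05]
  [  -0.15     0.90]
det(I−A) = (0.65)(0.90) − (-0.05)(-0.15) = 0.5775
adj(I−A) = [[0.90, 0.05], [0.15, 0.65]]
(I − A)⁻¹ = adj(I−A) / det(I−A) ≈
  [   1.5584     0.0866]
  [   0.2597     1.1255]
The output multiplier for sector j is the column-j sum of the Leontief inverse (I − A)⁻¹ = adj(I−A) / det(I−A).
Column R of adj(I−A): (0.05, 0.65); det(I−A) = 0.5775.
m_R = (0.05 + 0.65) / 0.5775 = 0.70 / 0.5775 ≈ 1.212.

m_R = 1.212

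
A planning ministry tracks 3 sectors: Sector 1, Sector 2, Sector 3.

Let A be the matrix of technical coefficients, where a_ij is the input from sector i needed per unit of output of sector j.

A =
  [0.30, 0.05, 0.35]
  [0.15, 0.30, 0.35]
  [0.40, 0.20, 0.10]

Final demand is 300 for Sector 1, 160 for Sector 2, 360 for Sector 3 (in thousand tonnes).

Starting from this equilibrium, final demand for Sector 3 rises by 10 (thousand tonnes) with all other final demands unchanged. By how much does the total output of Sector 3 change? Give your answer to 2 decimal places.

I − A =
  [   0.70    -0.05    -0.35]
  [  -0.15     0.70    -0.35]
  [  -0.40    -0.20     0.90]
Cofactors of I−A, C_ij = (−1)^(i+j)·(minor ij) (rows/columns in the sector order above):
  C_11 = (0.70)(0.90) − (-0.35)(-0.20) = 0.5600
  C_12 = −[(-0.15)(0.90) − (-0.35)(-0.40)] = 0.2750
  C_13 = (-0.15)(-0.20) − (0.70)(-0.40) = 0.3100
  C_21 = −[(-0.05)(0.90) − (-0.35)(-0.20)] = 0.1150
  C_22 = (0.70)(0.90) − (-0.35)(-0.40) = 0.4900
  C_23 = −[(0.70)(-0.20) − (-0.05)(-0.40)] = 0.1600
  C_31 = (-0.05)(-0.35) − (-0.35)(0.70) = 0.2625
  C_32 = −[(0.70)(-0.35) − (-0.35)(-0.15)] = 0.2975
  C_33 = (0.70)(0.70) − (-0.05)(-0.15) = 0.4825
det(I−A) = Σ_j (I−A)_1j·C_1j = (0.70)(0.5600) + (-0.05)(0.2750) + (-0.35)(0.3100) = 0.26975
adj(I−A) = Cᵀ =
  [ 0.5600   0.1150   0.2625]
  [ 0.2750   0.4900   0.2975]
  [ 0.3100   0.1600   0.4825]
(I − A)⁻¹ = adj(I−A) / det(I−A) ≈
  [   2.0760     0.4263     0.9731]
  [   1.0195     1.8165     1.1029]
  [   1.1492     0.5931     1.7887]
Δx = (I − A)⁻¹ Δd with Δd having +10 in the Sector 3 component and 0 elsewhere.
So Δx_3 = L_33 · (+10), where L_33 = adj(I−A)_33 / det(I−A) = 0.4825 / 0.26975.
Δx_3 = 0.4825 × (+10) / 0.26975 = 4.825 / 0.26975 ≈ 17.89.

Δx_3 = 17.89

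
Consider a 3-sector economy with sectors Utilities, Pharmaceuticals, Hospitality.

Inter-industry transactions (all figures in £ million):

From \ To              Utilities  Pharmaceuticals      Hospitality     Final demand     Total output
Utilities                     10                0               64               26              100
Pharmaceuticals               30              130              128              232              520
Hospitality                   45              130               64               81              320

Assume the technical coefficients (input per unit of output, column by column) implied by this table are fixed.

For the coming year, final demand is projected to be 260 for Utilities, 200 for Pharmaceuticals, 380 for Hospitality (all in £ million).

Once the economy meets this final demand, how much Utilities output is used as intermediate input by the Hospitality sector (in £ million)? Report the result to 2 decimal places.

Technical coefficients a_ij = z_ij / X_j:
  a_UU = 10/100 = 0.10, a_PU = 30/100 = 0.30, a_HU = 45/100 = 0.45
  a_UP = 0/520 = 0.00, a_PP = 130/520 = 0.25, a_HP = 130/520 = 0.25
  a_UH = 64/320 = 0.20, a_PH = 128/320 = 0.40, a_HH = 64/320 = 0.20
I − A =
  [   0.90     0.00    -0.20]
  [  -0.30     0.75    -0.40]
  [  -0.45    -0.25     0.80]
Cofactors of I−A, C_ij = (−1)^(i+j)·(minor ij) (rows/columns in the sector order above):
  C_11 = (0.75)(0.80) − (-0.40)(-0.25) = 0.5000
  C_12 = −[(-0.30)(0.80) − (-0.40)(-0.45)] = 0.4200
  C_13 = (-0.30)(-0.25) − (0.75)(-0.45) = 0.4125
  C_21 = −[(0.00)(0.80) − (-0.20)(-0.25)] = 0.0500
  C_22 = (0.90)(0.80) − (-0.20)(-0.45) = 0.6300
  C_23 = −[(0.90)(-0.25) − (0.00)(-0.45)] = 0.2250
  C_31 = (0.00)(-0.40) − (-0.20)(0.75) = 0.1500
  C_32 = −[(0.90)(-0.40) − (-0.20)(-0.30)] = 0.4200
  C_33 = (0.90)(0.75) − (0.00)(-0.30) = 0.6750
det(I−A) = Σ_j (I−A)_1j·C_1j = (0.90)(0.5000) + (0.00)(0.4200) + (-0.20)(0.4125) = 0.3675
adj(I−A) = Cᵀ =
  [ 0.5000   0.0500   0.1500]
  [ 0.4200   0.6300   0.4200]
  [ 0.4125   0.2250   0.6750]
(I − A)⁻¹ = adj(I−A) / det(I−A) ≈
  [   1.3605     0.1361     0.4082]
  [   1.1429     1.7143     1.1429]
  [   1.1224     0.6122     1.8367]
First solve x = (I − A)⁻¹ d = adj(I−A)·d / det(I−A); in particular x_H = (0.4125·260 + 0.2250·200 + 0.6750·380) / 0.3675 = 408.75 / 0.3675 ≈ 1112.2449.
Intermediate flow from U to H: z_UH = a_UH · x_H = 0.20 × 408.75 / 0.3675 = 81.75 / 0.3675 ≈ 222.45.

z_UH = 222.45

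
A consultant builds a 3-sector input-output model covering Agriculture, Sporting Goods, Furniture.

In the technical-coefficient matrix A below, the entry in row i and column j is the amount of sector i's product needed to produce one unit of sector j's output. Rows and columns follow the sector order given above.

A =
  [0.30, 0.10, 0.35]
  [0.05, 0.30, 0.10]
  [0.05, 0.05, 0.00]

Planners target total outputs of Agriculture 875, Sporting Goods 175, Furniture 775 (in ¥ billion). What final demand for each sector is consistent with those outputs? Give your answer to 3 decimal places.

d_1 = 323.750, d_2 = 1.250, d_3 = 722.500

I − A =
  [   0.70    -0.10    -0.35]
  [  -0.05     0.70    -0.10]
  [  -0.05    -0.05     1.00]
d = (I − A) x:
  d_1 = (+0.70)·875 + (-0.10)·175 + (-0.35)·775 = 323.750
  d_2 = (-0.05)·875 + (+0.70)·175 + (-0.10)·775 = 1.250
  d_3 = (-0.05)·875 + (-0.05)·175 + (+1.00)·775 = 722.500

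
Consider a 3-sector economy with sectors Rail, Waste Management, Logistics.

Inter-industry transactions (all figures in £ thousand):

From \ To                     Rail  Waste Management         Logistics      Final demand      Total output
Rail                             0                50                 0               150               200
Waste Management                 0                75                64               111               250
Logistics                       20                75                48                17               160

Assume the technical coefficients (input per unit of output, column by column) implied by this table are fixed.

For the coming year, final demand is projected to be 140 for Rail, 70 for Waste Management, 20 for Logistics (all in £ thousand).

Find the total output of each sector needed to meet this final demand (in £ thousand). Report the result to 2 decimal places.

Technical coefficients a_ij = z_ij / X_j:
  a_11 = 0/200 = 0.00, a_21 = 0/200 = 0.00, a_31 = 20/200 = 0.10
  a_12 = 50/250 = 0.20, a_22 = 75/250 = 0.30, a_32 = 75/250 = 0.30
  a_13 = 0/160 = 0.00, a_23 = 64/160 = 0.40, a_33 = 48/160 = 0.30
I − A =
  [   1.00    -0.20     0.00]
  [   0.00     0.70    -0.40]
  [  -0.10    -0.30     0.70]
Cofactors of I−A, C_ij = (−1)^(i+j)·(minor ij) (rows/columns in the sector order above):
  C_11 = (0.70)(0.70) − (-0.40)(-0.30) = 0.3700
  C_12 = −[(0.00)(0.70) − (-0.40)(-0.10)] = 0.0400
  C_13 = (0.00)(-0.30) − (0.70)(-0.10) = 0.0700
  C_21 = −[(-0.20)(0.70) − (0.00)(-0.30)] = 0.1400
  C_22 = (1.00)(0.70) − (0.00)(-0.10) = 0.7000
  C_23 = −[(1.00)(-0.30) − (-0.20)(-0.10)] = 0.3200
  C_31 = (-0.20)(-0.40) − (0.00)(0.70) = 0.0800
  C_32 = −[(1.00)(-0.40) − (0.00)(0.00)] = 0.4000
  C_33 = (1.00)(0.70) − (-0.20)(0.00) = 0.7000
det(I−A) = Σ_j (I−A)_1j·C_1j = (1.00)(0.3700) + (-0.20)(0.0400) + (0.00)(0.0700) = 0.3620
adj(I−A) = Cᵀ =
  [ 0.3700   0.1400   0.0800]
  [ 0.0400   0.7000   0.4000]
  [ 0.0700   0.3200   0.7000]
(I − A)⁻¹ = adj(I−A) / det(I−A) ≈
  [   1.0221     0.3867     0.2210]
  [   0.1105     1.9337     1.1050]
  [   0.1934     0.8840     1.9337]
x = (I − A)⁻¹ d = adj(I−A)·d / det(I−A), with det(I−A) = 0.3620:
  x_1 = (0.3700·140 + 0.1400·70 + 0.0800·20) / 0.3620 = 63.20 / 0.3620 ≈ 174.59
  x_2 = (0.0400·140 + 0.7000·70 + 0.4000·20) / 0.3620 = 62.60 / 0.3620 ≈ 172.93
  x_3 = (0.0700·140 + 0.3200·70 + 0.7000·20) / 0.3620 = 46.20 / 0.3620 ≈ 127.62

x_1 = 174.59, x_2 = 172.93, x_3 = 127.62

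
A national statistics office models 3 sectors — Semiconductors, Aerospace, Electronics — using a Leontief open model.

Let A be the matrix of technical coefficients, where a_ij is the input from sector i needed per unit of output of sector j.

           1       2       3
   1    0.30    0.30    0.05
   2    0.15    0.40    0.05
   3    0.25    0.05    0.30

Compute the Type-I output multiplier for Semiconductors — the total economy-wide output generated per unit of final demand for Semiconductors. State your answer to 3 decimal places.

I − A =
  [   0.70    -0.30    -0.05]
  [  -0.15     0.60    -0.05]
  [  -0.25    -0.05     0.70]
Cofactors of I−A, C_ij = (−1)^(i+j)·(minor ij) (rows/columns in the sector order above):
  C_11 = (0.60)(0.70) − (-0.05)(-0.05) = 0.4175
  C_12 = −[(-0.15)(0.70) − (-0.05)(-0.25)] = 0.1175
  C_13 = (-0.15)(-0.05) − (0.60)(-0.25) = 0.1575
  C_21 = −[(-0.30)(0.70) − (-0.05)(-0.05)] = 0.2125
  C_22 = (0.70)(0.70) − (-0.05)(-0.25) = 0.4775
  C_23 = −[(0.70)(-0.05) − (-0.30)(-0.25)] = 0.1100
  C_31 = (-0.30)(-0.05) − (-0.05)(0.60) = 0.0450
  C_32 = −[(0.70)(-0.05) − (-0.05)(-0.15)] = 0.0425
  C_33 = (0.70)(0.60) − (-0.30)(-0.15) = 0.3750
det(I−A) = Σ_j (I−A)_1j·C_1j = (0.70)(0.4175) + (-0.30)(0.1175) + (-0.05)(0.1575) = 0.249125
adj(I−A) = Cᵀ =
  [ 0.4175   0.2125   0.0450]
  [ 0.1175   0.4775   0.0425]
  [ 0.1575   0.1100   0.3750]
(I − A)⁻¹ = adj(I−A) / det(I−A) ≈
  [   1.6759     0.8530     0.1806]
  [   0.4717     1.9167     0.1706]
  [   0.6322     0.4415     1.5053]
The output multiplier for sector j is the column-j sum of the Leontief inverse (I − A)⁻¹ = adj(I−A) / det(I−A).
Column 1 of adj(I−A): (0.4175, 0.1175, 0.1575); det(I−A) = 0.249125.
m_1 = (0.4175 + 0.1175 + 0.1575) / 0.249125 = 0.6925 / 0.249125 ≈ 2.780.

m_1 = 2.780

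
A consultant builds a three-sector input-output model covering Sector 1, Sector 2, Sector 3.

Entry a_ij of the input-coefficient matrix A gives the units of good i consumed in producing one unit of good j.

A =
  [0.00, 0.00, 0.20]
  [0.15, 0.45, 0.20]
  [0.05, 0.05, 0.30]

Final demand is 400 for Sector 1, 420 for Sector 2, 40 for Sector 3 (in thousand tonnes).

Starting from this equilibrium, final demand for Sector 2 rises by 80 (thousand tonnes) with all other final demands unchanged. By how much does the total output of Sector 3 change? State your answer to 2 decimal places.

I − A =
  [   1.00     0.00    -0.20]
  [  -0.15     0.55    -0.20]
  [  -0.05    -0.05     0.70]
Cofactors of I−A, C_ij = (−1)^(i+j)·(minor ij) (rows/columns in the sector order above):
  C_11 = (0.55)(0.70) − (-0.20)(-0.05) = 0.3750
  C_12 = −[(-0.15)(0.70) − (-0.20)(-0.05)] = 0.1150
  C_13 = (-0.15)(-0.05) − (0.55)(-0.05) = 0.0350
  C_21 = −[(0.00)(0.70) − (-0.20)(-0.05)] = 0.0100
  C_22 = (1.00)(0.70) − (-0.20)(-0.05) = 0.6900
  C_23 = −[(1.00)(-0.05) − (0.00)(-0.05)] = 0.0500
  C_31 = (0.00)(-0.20) − (-0.20)(0.55) = 0.1100
  C_32 = −[(1.00)(-0.20) − (-0.20)(-0.15)] = 0.2300
  C_33 = (1.00)(0.55) − (0.00)(-0.15) = 0.5500
det(I−A) = Σ_j (I−A)_1j·C_1j = (1.00)(0.3750) + (0.00)(0.1150) + (-0.20)(0.0350) = 0.3680
adj(I−A) = Cᵀ =
  [ 0.3750   0.0100   0.1100]
  [ 0.1150   0.6900   0.2300]
  [ 0.0350   0.0500   0.5500]
(I − A)⁻¹ = adj(I−A) / det(I−A) ≈
  [   1.0190     0.0272     0.2989]
  [   0.3125     1.8750     0.6250]
  [   0.0951     0.1359     1.4946]
Δx = (I − A)⁻¹ Δd with Δd having +80 in the Sector 2 component and 0 elsewhere.
So Δx_3 = L_32 · (+80), where L_32 = adj(I−A)_32 / det(I−A) = 0.0500 / 0.3680.
Δx_3 = 0.0500 × (+80) / 0.3680 = 4.00 / 0.3680 ≈ 10.87.

Δx_3 = 10.87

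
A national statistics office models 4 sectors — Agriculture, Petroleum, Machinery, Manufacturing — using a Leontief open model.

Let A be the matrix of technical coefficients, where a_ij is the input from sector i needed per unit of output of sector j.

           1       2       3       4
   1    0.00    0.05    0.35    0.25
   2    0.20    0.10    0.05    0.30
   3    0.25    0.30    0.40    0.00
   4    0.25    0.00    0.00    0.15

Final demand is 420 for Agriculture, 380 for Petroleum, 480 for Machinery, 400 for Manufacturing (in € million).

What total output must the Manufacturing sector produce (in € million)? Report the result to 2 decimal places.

I − A =
  [   1.00    -0.05    -0.35    -0.25]
  [  -0.20     0.90    -0.05    -0.30]
  [  -0.25    -0.30     0.60     0.00]
  [  -0.25     0.00     0.00     0.85]
Compute the cofactors C_ij = (−1)^(i+j)·(3×3 minor ij) of I−A; the adjugate is their transpose:
adj(I−A) = Cᵀ =
  [ 0.446250   0.114750   0.269875   0.171750]
  [ 0.157625   0.398125   0.125125   0.186875]
  [ 0.264750   0.246875   0.696500   0.165000]
  [ 0.131250   0.033750   0.079375   0.418625]
det(I−A) = Σ_j (I−A)_1j·C_1j = (1.00)(0.446250) + (-0.05)(0.157625) + (-0.35)(0.264750) + (-0.25)(0.131250) = 0.31289375
(I − A)⁻¹ = adj(I−A) / det(I−A) ≈
  [   1.4262     0.3667     0.8625     0.5489]
  [   0.5038     1.2724     0.3999     0.5972]
  [   0.8461     0.7890     2.2260     0.5273]
  [   0.4195     0.1079     0.2537     1.3379]
x = (I − A)⁻¹ d = adj(I−A)·d / det(I−A), with det(I−A) = 0.31289375:
  x_1 = (0.446250·420 + 0.114750·380 + 0.269875·480 + 0.171750·400) / 0.31289375 = 429.27 / 0.31289375 ≈ 1371.94
  x_2 = (0.157625·420 + 0.398125·380 + 0.125125·480 + 0.186875·400) / 0.31289375 = 352.30 / 0.31289375 ≈ 1125.94
  x_3 = (0.264750·420 + 0.246875·380 + 0.696500·480 + 0.165000·400) / 0.31289375 = 605.3275 / 0.31289375 ≈ 1934.61
  x_4 = (0.131250·420 + 0.033750·380 + 0.079375·480 + 0.418625·400) / 0.31289375 = 273.50 / 0.31289375 ≈ 874.10

x_4 = 874.10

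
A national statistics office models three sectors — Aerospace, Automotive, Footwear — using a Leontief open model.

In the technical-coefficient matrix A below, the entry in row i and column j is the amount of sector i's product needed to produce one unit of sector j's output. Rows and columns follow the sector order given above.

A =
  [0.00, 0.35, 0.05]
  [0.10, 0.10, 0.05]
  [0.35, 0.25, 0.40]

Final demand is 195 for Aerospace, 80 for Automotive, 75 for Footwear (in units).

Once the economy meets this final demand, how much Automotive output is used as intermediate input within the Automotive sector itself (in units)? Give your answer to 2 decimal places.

I − A =
  [   1.00    -0.35    -0.05]
  [  -0.10     0.90    -0.05]
  [  -0.35    -0.25     0.60]
Cofactors of I−A, C_ij = (−1)^(i+j)·(minor ij) (rows/columns in the sector order above):
  C_11 = (0.90)(0.60) − (-0.05)(-0.25) = 0.5275
  C_12 = −[(-0.10)(0.60) − (-0.05)(-0.35)] = 0.0775
  C_13 = (-0.10)(-0.25) − (0.90)(-0.35) = 0.3400
  C_21 = −[(-0.35)(0.60) − (-0.05)(-0.25)] = 0.2225
  C_22 = (1.00)(0.60) − (-0.05)(-0.35) = 0.5825
  C_23 = −[(1.00)(-0.25) − (-0.35)(-0.35)] = 0.3725
  C_31 = (-0.35)(-0.05) − (-0.05)(0.90) = 0.0625
  C_32 = −[(1.00)(-0.05) − (-0.05)(-0.10)] = 0.0550
  C_33 = (1.00)(0.90) − (-0.35)(-0.10) = 0.8650
det(I−A) = Σ_j (I−A)_1j·C_1j = (1.00)(0.5275) + (-0.35)(0.0775) + (-0.05)(0.3400) = 0.483375
adj(I−A) = Cᵀ =
  [ 0.5275   0.2225   0.0625]
  [ 0.0775   0.5825   0.0550]
  [ 0.3400   0.3725   0.8650]
(I − A)⁻¹ = adj(I−A) / det(I−A) ≈
  [   1.0913     0.4603     0.1293]
  [   0.1603     1.2051     0.1138]
  [   0.7034     0.7706     1.7895]
First solve x = (I − A)⁻¹ d = adj(I−A)·d / det(I−A); in particular x_2 = (0.0775·195 + 0.5825·80 + 0.0550·75) / 0.483375 = 65.8375 / 0.483375 ≈ 136.2038.
Intermediate flow from 2 to 2: z_22 = a_22 · x_2 = 0.10 × 65.8375 / 0.483375 = 6.58375 / 0.483375 ≈ 13.62.

z_22 = 13.62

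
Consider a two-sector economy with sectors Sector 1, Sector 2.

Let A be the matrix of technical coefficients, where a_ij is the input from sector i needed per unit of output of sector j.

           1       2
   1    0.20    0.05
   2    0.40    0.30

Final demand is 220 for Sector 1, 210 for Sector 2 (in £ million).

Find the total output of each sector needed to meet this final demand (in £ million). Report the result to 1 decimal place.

I − A =
  [   0.80    -0.05]
  [  -0.40     0.70]
det(I−A) = (0.80)(0.70) − (-0.05)(-0.40) = 0.5400
adj(I−A) = [[0.70, 0.05], [0.40, 0.80]]
(I − A)⁻¹ = adj(I−A) / det(I−A) ≈
  [   1.2963     0.0926]
  [   0.7407     1.4815]
x = (I − A)⁻¹ d = adj(I−A)·d / det(I−A), with det(I−A) = 0.5400:
  x_1 = (0.70·220 + 0.05·210) / 0.5400 = 164.50 / 0.5400 ≈ 304.6
  x_2 = (0.40·220 + 0.80·210) / 0.5400 = 256.00 / 0.5400 ≈ 474.1

x_1 = 304.6, x_2 = 474.1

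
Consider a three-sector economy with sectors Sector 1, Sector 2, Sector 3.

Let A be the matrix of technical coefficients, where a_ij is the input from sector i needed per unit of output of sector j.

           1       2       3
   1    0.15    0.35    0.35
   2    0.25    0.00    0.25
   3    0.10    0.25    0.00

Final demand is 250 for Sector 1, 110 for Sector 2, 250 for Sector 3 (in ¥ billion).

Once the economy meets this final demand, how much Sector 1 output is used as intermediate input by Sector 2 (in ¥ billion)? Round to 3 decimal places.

I − A =
  [   0.85    -0.35    -0.35]
  [  -0.25     1.00    -0.25]
  [  -0.10    -0.25     1.00]
Cofactors of I−A, C_ij = (−1)^(i+j)·(minor ij) (rows/columns in the sector order above):
  C_11 = (1.00)(1.00) − (-0.25)(-0.25) = 0.9375
  C_12 = −[(-0.25)(1.00) − (-0.25)(-0.10)] = 0.2750
  C_13 = (-0.25)(-0.25) − (1.00)(-0.10) = 0.1625
  C_21 = −[(-0.35)(1.00) − (-0.35)(-0.25)] = 0.4375
  C_22 = (0.85)(1.00) − (-0.35)(-0.10) = 0.8150
  C_23 = −[(0.85)(-0.25) − (-0.35)(-0.10)] = 0.2475
  C_31 = (-0.35)(-0.25) − (-0.35)(1.00) = 0.4375
  C_32 = −[(0.85)(-0.25) − (-0.35)(-0.25)] = 0.3000
  C_33 = (0.85)(1.00) − (-0.35)(-0.25) = 0.7625
det(I−A) = Σ_j (I−A)_1j·C_1j = (0.85)(0.9375) + (-0.35)(0.2750) + (-0.35)(0.1625) = 0.64375
adj(I−A) = Cᵀ =
  [ 0.9375   0.4375   0.4375]
  [ 0.2750   0.8150   0.3000]
  [ 0.1625   0.2475   0.7625]
(I − A)⁻¹ = adj(I−A) / det(I−A) ≈
  [   1.4563     0.6796     0.6796]
  [   0.4272     1.2660     0.4660]
  [   0.2524     0.3845     1.1845]
First solve x = (I − A)⁻¹ d = adj(I−A)·d / det(I−A); in particular x_2 = (0.2750·250 + 0.8150·110 + 0.3000·250) / 0.64375 = 233.40 / 0.64375 ≈ 362.56311.
Intermediate flow from 1 to 2: z_12 = a_12 · x_2 = 0.35 × 233.40 / 0.64375 = 81.69 / 0.64375 ≈ 126.897.

z_12 = 126.897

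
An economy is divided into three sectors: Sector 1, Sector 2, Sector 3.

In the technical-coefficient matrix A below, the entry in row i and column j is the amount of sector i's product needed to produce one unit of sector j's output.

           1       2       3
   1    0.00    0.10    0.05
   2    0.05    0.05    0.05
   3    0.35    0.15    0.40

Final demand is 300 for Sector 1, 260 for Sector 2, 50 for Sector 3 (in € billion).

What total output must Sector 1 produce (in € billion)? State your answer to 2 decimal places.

I − A =
  [   1.00    -0.10    -0.05]
  [  -0.05     0.95    -0.05]
  [  -0.35    -0.15     0.60]
Cofactors of I−A, C_ij = (−1)^(i+j)·(minor ij) (rows/columns in the sector order above):
  C_11 = (0.95)(0.60) − (-0.05)(-0.15) = 0.5625
  C_12 = −[(-0.05)(0.60) − (-0.05)(-0.35)] = 0.0475
  C_13 = (-0.05)(-0.15) − (0.95)(-0.35) = 0.3400
  C_21 = −[(-0.10)(0.60) − (-0.05)(-0.15)] = 0.0675
  C_22 = (1.00)(0.60) − (-0.05)(-0.35) = 0.5825
  C_23 = −[(1.00)(-0.15) − (-0.10)(-0.35)] = 0.1850
  C_31 = (-0.10)(-0.05) − (-0.05)(0.95) = 0.0525
  C_32 = −[(1.00)(-0.05) − (-0.05)(-0.05)] = 0.0525
  C_33 = (1.00)(0.95) − (-0.10)(-0.05) = 0.9450
det(I−A) = Σ_j (I−A)_1j·C_1j = (1.00)(0.5625) + (-0.10)(0.0475) + (-0.05)(0.3400) = 0.54075
adj(I−A) = Cᵀ =
  [ 0.5625   0.0675   0.0525]
  [ 0.0475   0.5825   0.0525]
  [ 0.3400   0.1850   0.9450]
(I − A)⁻¹ = adj(I−A) / det(I−A) ≈
  [   1.0402     0.1248     0.0971]
  [   0.0878     1.0772     0.0971]
  [   0.6288     0.3421     1.7476]
x = (I − A)⁻¹ d = adj(I−A)·d / det(I−A), with det(I−A) = 0.54075:
  x_1 = (0.5625·300 + 0.0675·260 + 0.0525·50) / 0.54075 = 188.925 / 0.54075 ≈ 349.38
  x_2 = (0.0475·300 + 0.5825·260 + 0.0525·50) / 0.54075 = 168.325 / 0.54075 ≈ 311.28
  x_3 = (0.3400·300 + 0.1850·260 + 0.9450·50) / 0.54075 = 197.35 / 0.54075 ≈ 364.96

x_1 = 349.38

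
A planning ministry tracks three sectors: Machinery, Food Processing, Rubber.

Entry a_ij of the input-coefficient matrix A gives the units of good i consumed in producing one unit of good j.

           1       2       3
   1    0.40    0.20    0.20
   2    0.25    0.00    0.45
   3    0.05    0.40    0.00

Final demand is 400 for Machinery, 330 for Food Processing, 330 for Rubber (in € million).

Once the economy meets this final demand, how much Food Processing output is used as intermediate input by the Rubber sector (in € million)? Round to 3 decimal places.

I − A =
  [   0.60    -0.20    -0.20]
  [  -0.25     1.00    -0.45]
  [  -0.05    -0.40     1.00]
Cofactors of I−A, C_ij = (−1)^(i+j)·(minor ij) (rows/columns in the sector order above):
  C_11 = (1.00)(1.00) − (-0.45)(-0.40) = 0.8200
  C_12 = −[(-0.25)(1.00) − (-0.45)(-0.05)] = 0.2725
  C_13 = (-0.25)(-0.40) − (1.00)(-0.05) = 0.1500
  C_21 = −[(-0.20)(1.00) − (-0.20)(-0.40)] = 0.2800
  C_22 = (0.60)(1.00) − (-0.20)(-0.05) = 0.5900
  C_23 = −[(0.60)(-0.40) − (-0.20)(-0.05)] = 0.2500
  C_31 = (-0.20)(-0.45) − (-0.20)(1.00) = 0.2900
  C_32 = −[(0.60)(-0.45) − (-0.20)(-0.25)] = 0.3200
  C_33 = (0.60)(1.00) − (-0.20)(-0.25) = 0.5500
det(I−A) = Σ_j (I−A)_1j·C_1j = (0.60)(0.8200) + (-0.20)(0.2725) + (-0.20)(0.1500) = 0.4075
adj(I−A) = Cᵀ =
  [ 0.8200   0.2800   0.2900]
  [ 0.2725   0.5900   0.3200]
  [ 0.1500   0.2500   0.5500]
(I − A)⁻¹ = adj(I−A) / det(I−A) ≈
  [   2.0123     0.6871     0.7117]
  [   0.6687     1.4479     0.7853]
  [   0.3681     0.6135     1.3497]
First solve x = (I − A)⁻¹ d = adj(I−A)·d / det(I−A); in particular x_3 = (0.1500·400 + 0.2500·330 + 0.5500·330) / 0.4075 = 324.00 / 0.4075 ≈ 795.09202.
Intermediate flow from 2 to 3: z_23 = a_23 · x_3 = 0.45 × 324.00 / 0.4075 = 145.80 / 0.4075 ≈ 357.791.

z_23 = 357.791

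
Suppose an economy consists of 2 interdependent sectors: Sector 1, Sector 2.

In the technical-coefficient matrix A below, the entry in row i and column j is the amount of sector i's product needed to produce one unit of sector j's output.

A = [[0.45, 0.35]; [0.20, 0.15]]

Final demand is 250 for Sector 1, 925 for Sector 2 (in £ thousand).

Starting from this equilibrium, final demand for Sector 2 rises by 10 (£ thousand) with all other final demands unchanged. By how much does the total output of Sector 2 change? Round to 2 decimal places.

Δx_2 = 13.84

I − A =
  [   0.55    -0.35]
  [  -0.20     0.85]
det(I−A) = (0.55)(0.85) − (-0.35)(-0.20) = 0.3975
adj(I−A) = [[0.85, 0.35], [0.20, 0.55]]
(I − A)⁻¹ = adj(I−A) / det(I−A) ≈
  [   2.1384     0.8805]
  [   0.5031     1.3836]
Δx = (I − A)⁻¹ Δd with Δd having +10 in the Sector 2 component and 0 elsewhere.
So Δx_2 = L_22 · (+10), where L_22 = adj(I−A)_22 / det(I−A) = 0.55 / 0.3975.
Δx_2 = 0.55 × (+10) / 0.3975 = 5.50 / 0.3975 ≈ 13.84.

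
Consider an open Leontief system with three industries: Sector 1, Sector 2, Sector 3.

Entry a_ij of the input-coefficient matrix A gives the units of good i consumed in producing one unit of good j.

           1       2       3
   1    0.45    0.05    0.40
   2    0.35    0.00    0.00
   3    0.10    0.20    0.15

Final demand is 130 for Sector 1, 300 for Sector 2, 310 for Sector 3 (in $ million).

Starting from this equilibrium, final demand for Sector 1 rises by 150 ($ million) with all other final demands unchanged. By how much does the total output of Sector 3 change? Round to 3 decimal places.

Δx_3 = 66.298

I − A =
  [   0.55    -0.05    -0.40]
  [  -0.35     1.00     0.00]
  [  -0.10    -0.20     0.85]
Cofactors of I−A, C_ij = (−1)^(i+j)·(minor ij) (rows/columns in the sector order above):
  C_11 = (1.00)(0.85) − (0.00)(-0.20) = 0.8500
  C_12 = −[(-0.35)(0.85) − (0.00)(-0.10)] = 0.2975
  C_13 = (-0.35)(-0.20) − (1.00)(-0.10) = 0.1700
  C_21 = −[(-0.05)(0.85) − (-0.40)(-0.20)] = 0.1225
  C_22 = (0.55)(0.85) − (-0.40)(-0.10) = 0.4275
  C_23 = −[(0.55)(-0.20) − (-0.05)(-0.10)] = 0.1150
  C_31 = (-0.05)(0.00) − (-0.40)(1.00) = 0.4000
  C_32 = −[(0.55)(0.00) − (-0.40)(-0.35)] = 0.1400
  C_33 = (0.55)(1.00) − (-0.05)(-0.35) = 0.5325
det(I−A) = Σ_j (I−A)_1j·C_1j = (0.55)(0.8500) + (-0.05)(0.2975) + (-0.40)(0.1700) = 0.384625
adj(I−A) = Cᵀ =
  [ 0.8500   0.1225   0.4000]
  [ 0.2975   0.4275   0.1400]
  [ 0.1700   0.1150   0.5325]
(I − A)⁻¹ = adj(I−A) / det(I−A) ≈
  [   2.2099     0.3185     1.0400]
  [   0.7735     1.1115     0.3640]
  [   0.4420     0.2990     1.3845]
Δx = (I − A)⁻¹ Δd with Δd having +150 in the Sector 1 component and 0 elsewhere.
So Δx_3 = L_31 · (+150), where L_31 = adj(I−A)_31 / det(I−A) = 0.1700 / 0.384625.
Δx_3 = 0.1700 × (+150) / 0.384625 = 25.50 / 0.384625 ≈ 66.298.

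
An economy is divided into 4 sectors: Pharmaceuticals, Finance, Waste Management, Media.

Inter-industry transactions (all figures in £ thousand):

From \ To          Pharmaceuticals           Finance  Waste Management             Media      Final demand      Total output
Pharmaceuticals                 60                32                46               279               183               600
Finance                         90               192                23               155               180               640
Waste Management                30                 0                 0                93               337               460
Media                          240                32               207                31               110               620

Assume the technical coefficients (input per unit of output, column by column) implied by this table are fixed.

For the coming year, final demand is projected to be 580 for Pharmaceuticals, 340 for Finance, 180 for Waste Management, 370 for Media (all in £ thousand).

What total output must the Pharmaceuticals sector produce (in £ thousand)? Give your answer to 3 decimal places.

Technical coefficients a_ij = z_ij / X_j:
  a_PP = 60/600 = 0.10, a_FP = 90/600 = 0.15, a_WP = 30/600 = 0.05, a_MP = 240/600 = 0.40
  a_PF = 32/640 = 0.05, a_FF = 192/640 = 0.30, a_WF = 0/640 = 0.00, a_MF = 32/640 = 0.05
  a_PW = 46/460 = 0.10, a_FW = 23/460 = 0.05, a_WW = 0/460 = 0.00, a_MW = 207/460 = 0.45
  a_PM = 279/620 = 0.45, a_FM = 155/620 = 0.25, a_WM = 93/620 = 0.15, a_MM = 31/620 = 0.05
I − A =
  [   0.90    -0.05    -0.10    -0.45]
  [  -0.15     0.70    -0.05    -0.25]
  [  -0.05     0.00     1.00    -0.15]
  [  -0.40    -0.05    -0.45     0.95]
Compute the cofactors C_ij = (−1)^(i+j)·(3×3 minor ij) of I−A; the adjugate is their transpose:
adj(I−A) = Cᵀ =
  [ 0.604875   0.067375   0.216125   0.338375]
  [ 0.243375   0.593375   0.189625   0.301375]
  [ 0.075750   0.013250   0.445750   0.109750]
  [ 0.303375   0.065875   0.312125   0.618875]
det(I−A) = Σ_j (I−A)_1j·C_1j = (0.90)(0.604875) + (-0.05)(0.243375) + (-0.10)(0.075750) + (-0.45)(0.303375) = 0.388125
(I − A)⁻¹ = adj(I−A) / det(I−A) ≈
  [   1.5585     0.1736     0.5568     0.8718]
  [   0.6271     1.5288     0.4886     0.7765]
  [   0.1952     0.0341     1.1485     0.2828]
  [   0.7816     0.1697     0.8042     1.5945]
x = (I − A)⁻¹ d = adj(I−A)·d / det(I−A), with det(I−A) = 0.388125:
  x_P = (0.604875·580 + 0.067375·340 + 0.216125·180 + 0.338375·370) / 0.388125 = 537.83625 / 0.388125 ≈ 1385.729
  x_F = (0.243375·580 + 0.593375·340 + 0.189625·180 + 0.301375·370) / 0.388125 = 488.54625 / 0.388125 ≈ 1258.734
  x_W = (0.075750·580 + 0.013250·340 + 0.445750·180 + 0.109750·370) / 0.388125 = 169.2825 / 0.388125 ≈ 436.155
  x_M = (0.303375·580 + 0.065875·340 + 0.312125·180 + 0.618875·370) / 0.388125 = 483.52125 / 0.388125 ≈ 1245.787

x_P = 1385.729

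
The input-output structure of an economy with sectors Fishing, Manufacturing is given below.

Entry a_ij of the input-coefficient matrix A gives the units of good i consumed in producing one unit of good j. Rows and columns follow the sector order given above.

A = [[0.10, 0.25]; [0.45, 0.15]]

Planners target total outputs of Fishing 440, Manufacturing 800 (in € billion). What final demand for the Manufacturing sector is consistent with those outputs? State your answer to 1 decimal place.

I − A =
  [   0.90    -0.25]
  [  -0.45     0.85]
d = (I − A) x:
  d_F = (+0.90)·440 + (-0.25)·800 = 196.0
  d_M = (-0.45)·440 + (+0.85)·800 = 482.0

d_M = 482.0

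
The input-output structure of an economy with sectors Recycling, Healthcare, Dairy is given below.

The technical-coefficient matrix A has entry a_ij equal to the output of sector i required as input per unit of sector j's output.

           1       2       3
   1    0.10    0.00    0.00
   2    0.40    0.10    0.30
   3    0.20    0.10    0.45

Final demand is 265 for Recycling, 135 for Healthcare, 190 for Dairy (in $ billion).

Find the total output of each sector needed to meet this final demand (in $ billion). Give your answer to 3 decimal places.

x_1 = 294.444, x_2 = 459.558, x_3 = 536.081

I − A =
  [   0.90     0.00     0.00]
  [  -0.40     0.90    -0.30]
  [  -0.20    -0.10     0.55]
Cofactors of I−A, C_ij = (−1)^(i+j)·(minor ij) (rows/columns in the sector order above):
  C_11 = (0.90)(0.55) − (-0.30)(-0.10) = 0.4650
  C_12 = −[(-0.40)(0.55) − (-0.30)(-0.20)] = 0.2800
  C_13 = (-0.40)(-0.10) − (0.90)(-0.20) = 0.2200
  C_21 = −[(0.00)(0.55) − (0.00)(-0.10)] = 0.0000
  C_22 = (0.90)(0.55) − (0.00)(-0.20) = 0.4950
  C_23 = −[(0.90)(-0.10) − (0.00)(-0.20)] = 0.0900
  C_31 = (0.00)(-0.30) − (0.00)(0.90) = 0.0000
  C_32 = −[(0.90)(-0.30) − (0.00)(-0.40)] = 0.2700
  C_33 = (0.90)(0.90) − (0.00)(-0.40) = 0.8100
det(I−A) = Σ_j (I−A)_1j·C_1j = (0.90)(0.4650) + (0.00)(0.2800) + (0.00)(0.2200) = 0.4185
adj(I−A) = Cᵀ =
  [ 0.4650   0.0000   0.0000]
  [ 0.2800   0.4950   0.2700]
  [ 0.2200   0.0900   0.8100]
(I − A)⁻¹ = adj(I−A) / det(I−A) ≈
  [   1.1111     0.0000     0.0000]
  [   0.6691     1.1828     0.6452]
  [   0.5257     0.2151     1.9355]
x = (I − A)⁻¹ d = adj(I−A)·d / det(I−A), with det(I−A) = 0.4185:
  x_1 = (0.4650·265 + 0.0000·135 + 0.0000·190) / 0.4185 = 123.225 / 0.4185 ≈ 294.444
  x_2 = (0.2800·265 + 0.4950·135 + 0.2700·190) / 0.4185 = 192.325 / 0.4185 ≈ 459.558
  x_3 = (0.2200·265 + 0.0900·135 + 0.8100·190) / 0.4185 = 224.35 / 0.4185 ≈ 536.081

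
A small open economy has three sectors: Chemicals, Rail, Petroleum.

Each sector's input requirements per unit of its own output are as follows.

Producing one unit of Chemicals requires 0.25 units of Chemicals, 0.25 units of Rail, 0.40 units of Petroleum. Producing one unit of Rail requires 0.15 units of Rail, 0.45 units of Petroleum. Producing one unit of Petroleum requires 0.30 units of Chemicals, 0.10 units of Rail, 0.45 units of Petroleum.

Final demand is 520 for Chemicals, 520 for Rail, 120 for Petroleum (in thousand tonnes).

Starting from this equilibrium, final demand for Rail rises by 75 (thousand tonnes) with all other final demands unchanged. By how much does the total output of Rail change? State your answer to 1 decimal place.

Δx_2 = 121.1

I − A =
  [   0.75     0.00    -0.30]
  [  -0.25     0.85    -0.10]
  [  -0.40    -0.45     0.55]
Cofactors of I−A, C_ij = (−1)^(i+j)·(minor ij) (rows/columns in the sector order above):
  C_11 = (0.85)(0.55) − (-0.10)(-0.45) = 0.4225
  C_12 = −[(-0.25)(0.55) − (-0.10)(-0.40)] = 0.1775
  C_13 = (-0.25)(-0.45) − (0.85)(-0.40) = 0.4525
  C_21 = −[(0.00)(0.55) − (-0.30)(-0.45)] = 0.1350
  C_22 = (0.75)(0.55) − (-0.30)(-0.40) = 0.2925
  C_23 = −[(0.75)(-0.45) − (0.00)(-0.40)] = 0.3375
  C_31 = (0.00)(-0.10) − (-0.30)(0.85) = 0.2550
  C_32 = −[(0.75)(-0.10) − (-0.30)(-0.25)] = 0.1500
  C_33 = (0.75)(0.85) − (0.00)(-0.25) = 0.6375
det(I−A) = Σ_j (I−A)_1j·C_1j = (0.75)(0.4225) + (0.00)(0.1775) + (-0.30)(0.4525) = 0.181125
adj(I−A) = Cᵀ =
  [ 0.4225   0.1350   0.2550]
  [ 0.1775   0.2925   0.1500]
  [ 0.4525   0.3375   0.6375]
(I − A)⁻¹ = adj(I−A) / det(I−A) ≈
  [   2.3326     0.7453     1.4079]
  [   0.9800     1.6149     0.8282]
  [   2.4983     1.8634     3.5197]
Δx = (I − A)⁻¹ Δd with Δd having +75 in the Rail component and 0 elsewhere.
So Δx_2 = L_22 · (+75), where L_22 = adj(I−A)_22 / det(I−A) = 0.2925 / 0.181125.
Δx_2 = 0.2925 × (+75) / 0.181125 = 21.9375 / 0.181125 ≈ 121.1.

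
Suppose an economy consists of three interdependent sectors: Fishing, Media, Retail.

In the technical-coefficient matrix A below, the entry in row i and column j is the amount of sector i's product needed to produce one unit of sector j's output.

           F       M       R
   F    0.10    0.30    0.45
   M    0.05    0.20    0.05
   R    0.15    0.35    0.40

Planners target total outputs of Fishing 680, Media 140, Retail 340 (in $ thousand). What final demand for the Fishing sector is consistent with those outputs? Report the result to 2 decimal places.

I − A =
  [   0.90    -0.30    -0.45]
  [  -0.05     0.80    -0.05]
  [  -0.15    -0.35     0.60]
d = (I − A) x:
  d_F = (+0.90)·680 + (-0.30)·140 + (-0.45)·340 = 417.00
  d_M = (-0.05)·680 + (+0.80)·140 + (-0.05)·340 = 61.00
  d_R = (-0.15)·680 + (-0.35)·140 + (+0.60)·340 = 53.00

d_F = 417.00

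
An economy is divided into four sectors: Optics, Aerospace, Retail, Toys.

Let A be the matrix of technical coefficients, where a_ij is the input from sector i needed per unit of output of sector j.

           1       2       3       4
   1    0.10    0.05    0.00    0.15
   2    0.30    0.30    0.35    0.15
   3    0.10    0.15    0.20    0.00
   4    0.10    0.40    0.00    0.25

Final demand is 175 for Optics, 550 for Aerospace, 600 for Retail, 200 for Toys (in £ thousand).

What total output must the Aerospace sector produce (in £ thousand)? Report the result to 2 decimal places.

I − A =
  [   0.90    -0.05     0.00    -0.15]
  [  -0.30     0.70    -0.35    -0.15]
  [  -0.10    -0.15     0.80     0.00]
  [  -0.10    -0.40     0.00     0.75]
Compute the cofactors C_ij = (−1)^(i+j)·(3×3 minor ij) of I−A; the adjugate is their transpose:
adj(I−A) = Cᵀ =
  [ 0.332625   0.078000   0.034125   0.082125]
  [ 0.218250   0.528000   0.231000   0.149250]
  [ 0.082500   0.108750   0.378000   0.038250]
  [ 0.160750   0.292000   0.127750   0.443000]
det(I−A) = Σ_j (I−A)_1j·C_1j = (0.90)(0.332625) + (-0.05)(0.218250) + (0.00)(0.082500) + (-0.15)(0.160750) = 0.2643375
(I − A)⁻¹ = adj(I−A) / det(I−A) ≈
  [   1.2583     0.2951     0.1291     0.3107]
  [   0.8256     1.9974     0.8739     0.5646]
  [   0.3121     0.4114     1.4300     0.1447]
  [   0.6081     1.1046     0.4833     1.6759]
x = (I − A)⁻¹ d = adj(I−A)·d / det(I−A), with det(I−A) = 0.2643375:
  x_1 = (0.332625·175 + 0.078000·550 + 0.034125·600 + 0.082125·200) / 0.2643375 = 138.009375 / 0.2643375 ≈ 522.10
  x_2 = (0.218250·175 + 0.528000·550 + 0.231000·600 + 0.149250·200) / 0.2643375 = 497.04375 / 0.2643375 ≈ 1880.34
  x_3 = (0.082500·175 + 0.108750·550 + 0.378000·600 + 0.038250·200) / 0.2643375 = 308.70 / 0.2643375 ≈ 1167.83
  x_4 = (0.160750·175 + 0.292000·550 + 0.127750·600 + 0.443000·200) / 0.2643375 = 353.98125 / 0.2643375 ≈ 1339.13

x_2 = 1880.34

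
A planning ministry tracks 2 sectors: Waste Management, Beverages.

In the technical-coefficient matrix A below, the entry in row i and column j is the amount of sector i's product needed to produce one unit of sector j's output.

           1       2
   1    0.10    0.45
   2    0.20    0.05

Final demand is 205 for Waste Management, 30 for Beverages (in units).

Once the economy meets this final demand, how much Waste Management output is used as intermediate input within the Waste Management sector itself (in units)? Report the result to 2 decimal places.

z_11 = 27.22

I − A =
  [   0.90    -0.45]
  [  -0.20     0.95]
det(I−A) = (0.90)(0.95) − (-0.45)(-0.20) = 0.7650
adj(I−A) = [[0.95, 0.45], [0.20, 0.90]]
(I − A)⁻¹ = adj(I−A) / det(I−A) ≈
  [   1.2418     0.5882]
  [   0.2614     1.1765]
First solve x = (I − A)⁻¹ d = adj(I−A)·d / det(I−A); in particular x_1 = (0.95·205 + 0.45·30) / 0.7650 = 208.25 / 0.7650 ≈ 272.2222.
Intermediate flow from 1 to 1: z_11 = a_11 · x_1 = 0.10 × 208.25 / 0.7650 = 20.825 / 0.7650 ≈ 27.22.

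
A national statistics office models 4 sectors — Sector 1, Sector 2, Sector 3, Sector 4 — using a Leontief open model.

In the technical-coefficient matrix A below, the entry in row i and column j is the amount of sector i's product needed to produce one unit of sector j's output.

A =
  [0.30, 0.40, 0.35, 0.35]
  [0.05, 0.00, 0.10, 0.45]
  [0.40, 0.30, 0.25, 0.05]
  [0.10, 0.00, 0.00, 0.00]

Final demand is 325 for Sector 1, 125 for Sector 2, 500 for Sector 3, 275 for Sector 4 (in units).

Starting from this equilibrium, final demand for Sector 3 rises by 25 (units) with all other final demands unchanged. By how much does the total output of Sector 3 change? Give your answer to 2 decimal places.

Δx_3 = 55.51

I − A =
  [   0.70    -0.40    -0.35    -0.35]
  [  -0.05     1.00    -0.10    -0.45]
  [  -0.40    -0.30     0.75    -0.05]
  [  -0.10     0.00     0.00     1.00]
Compute the cofactors C_ij = (−1)^(i+j)·(3×3 minor ij) of I−A; the adjugate is their transpose:
adj(I−A) = Cᵀ =
  [ 0.72000   0.40500   0.39000   0.45375]
  [ 0.11175   0.35700   0.09975   0.20475]
  [ 0.43350   0.36150   0.62700   0.34575]
  [ 0.07200   0.04050   0.03900   0.32775]
det(I−A) = Σ_j (I−A)_1j·C_1j = (0.70)(0.72000) + (-0.40)(0.11175) + (-0.35)(0.43350) + (-0.35)(0.07200) = 0.282375
(I − A)⁻¹ = adj(I−A) / det(I−A) ≈
  [   2.5498     1.4343     1.3811     1.6069]
  [   0.3958     1.2643     0.3533     0.7251]
  [   1.5352     1.2802     2.2205     1.2244]
  [   0.2550     0.1434     0.1381     1.1607]
Δx = (I − A)⁻¹ Δd with Δd having +25 in the Sector 3 component and 0 elsewhere.
So Δx_3 = L_33 · (+25), where L_33 = adj(I−A)_33 / det(I−A) = 0.62700 / 0.282375.
Δx_3 = 0.62700 × (+25) / 0.282375 = 15.675 / 0.282375 ≈ 55.51.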